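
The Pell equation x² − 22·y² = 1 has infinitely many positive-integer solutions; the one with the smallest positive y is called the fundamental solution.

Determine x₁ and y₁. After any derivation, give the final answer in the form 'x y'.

197 42

√22 = [4; 1,2,4,2,1,8, …], period ℓ=6 (even) → k=5
k=0  a_k=4  p_k/q_k = 4/1
k=1  a_k=1  p_k/q_k = 5/1
k=2  a_k=2  p_k/q_k = 14/3
k=3  a_k=4  p_k/q_k = 61/13
k=4  a_k=2  p_k/q_k = 136/29
k=5  a_k=1  p_k/q_k = 197/42
→ (197, 42).  Check: 197²=38809, 22·42²=38808, difference 1.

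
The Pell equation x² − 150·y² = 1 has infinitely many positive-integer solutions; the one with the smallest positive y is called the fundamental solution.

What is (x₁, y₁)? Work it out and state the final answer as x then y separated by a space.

[12; 4,24] for √150; ℓ=2 ⇒ convergent index 1
step 0: (12, 1)  from 12·(1,0) + (0,1)
step 1: (49, 4)  from 4·(12,1) + (1,0)
→ (49, 4).  Check: 49²=2401, 150·4²=2400, difference 1.

49 4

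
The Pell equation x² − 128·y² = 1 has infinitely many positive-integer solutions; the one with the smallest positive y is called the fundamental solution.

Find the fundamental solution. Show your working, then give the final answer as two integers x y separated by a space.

√128 = [11; 3,5,3,22, …], period ℓ=4 (even) → k=3
step 0: (11, 1)  from 11·(1,0) + (0,1)
step 1: (34, 3)  from 3·(11,1) + (1,0)
step 2: (181, 16)  from 5·(34,3) + (11,1)
step 3: (577, 51)  from 3·(181,16) + (34,3)
fundamental: x₁=577, y₁=51  (since 332929 − 128·2601 = 1)

577 51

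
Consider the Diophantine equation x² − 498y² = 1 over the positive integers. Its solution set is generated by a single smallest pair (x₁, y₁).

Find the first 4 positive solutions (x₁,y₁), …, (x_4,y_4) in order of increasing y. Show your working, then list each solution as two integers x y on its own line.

179777 8056
64639539457 2896567024
23241404969742401 1041472259739240
8356540122426119709697 374465516875386131936

d=498: √d = [22; 3,6,22,6,3,44] (ℓ=6, even), read p_5/q_5
i=0: a=22 ⇒ p=22, q=1
…
i=2: a=6 ⇒ p=424, q=19
i=3: a=22 ⇒ p=9395, q=421
i=4: a=6 ⇒ p=56794, q=2545
i=5: a=3 ⇒ p=179777, q=8056
→ (179777, 8056).  Check: 179777²=32319769729, 498·8056²=32319769728, difference 1.
(x_2, y_2) = (179777·179777 + 498·8056·8056, 179777·8056 + 8056·179777) = (64639539457, 2896567024)
(x_3, y_3) = (179777·64639539457 + 498·8056·2896567024, 179777·2896567024 + 8056·64639539457) = (23241404969742401, 1041472259739240)
(x_4, y_4) = (179777·23241404969742401 + 498·8056·1041472259739240, 179777·1041472259739240 + 8056·23241404969742401) = (8356540122426119709697, 374465516875386131936)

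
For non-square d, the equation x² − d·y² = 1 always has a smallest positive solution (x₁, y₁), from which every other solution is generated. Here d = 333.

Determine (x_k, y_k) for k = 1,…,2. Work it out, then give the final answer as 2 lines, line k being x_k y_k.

73 4
10657 584

d=333: √d = [18; 4,36] (ℓ=2, even), read p_1/q_1
i=0: a=18 ⇒ p=18, q=1
i=1: a=4 ⇒ p=73, q=4
→ (73, 4).  Check: 73²=5329, 333·4²=5328, difference 1.
(73+4√333)^2 = 10657 + 584√333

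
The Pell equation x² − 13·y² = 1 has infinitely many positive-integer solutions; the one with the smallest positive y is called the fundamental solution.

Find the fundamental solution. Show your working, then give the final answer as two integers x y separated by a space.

[3; 1,1,1,1,6] for √13; ℓ=5 ⇒ convergent index 9
k=0  a_k=3  p_k/q_k = 3/1
…
k=3  a_k=1  p_k/q_k = 11/3
k=4  a_k=1  p_k/q_k = 18/5
…
k=7  a_k=1  p_k/q_k = 256/71
k=8  a_k=1  p_k/q_k = 393/109
k=9  a_k=1  p_k/q_k = 649/180
(x₁, y₁) = (649, 180);  649² − 13·180² = 1 ✓

649 180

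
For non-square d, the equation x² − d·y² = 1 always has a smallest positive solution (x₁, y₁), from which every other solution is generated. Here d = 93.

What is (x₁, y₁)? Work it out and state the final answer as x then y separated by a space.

12151 1260

√93 = [9; 1,1,1,4,6,4,1,1,1,18, …], period ℓ=10 (even) → k=9
step 0: (9, 1)  from 9·(1,0) + (0,1)
step 1: (10, 1)  from 1·(9,1) + (1,0)
step 2: (19, 2)  from 1·(10,1) + (9,1)
step 3: (29, 3)  from 1·(19,2) + (10,1)
…
step 5: (839, 87)  from 6·(135,14) + (29,3)
step 6: (3491, 362)  from 4·(839,87) + (135,14)
step 7: (4330, 449)  from 1·(3491,362) + (839,87)
step 8: (7821, 811)  from 1·(4330,449) + (3491,362)
step 9: (12151, 1260)  from 1·(7821,811) + (4330,449)
fundamental: x₁=12151, y₁=1260  (since 147646801 − 93·1587600 = 1)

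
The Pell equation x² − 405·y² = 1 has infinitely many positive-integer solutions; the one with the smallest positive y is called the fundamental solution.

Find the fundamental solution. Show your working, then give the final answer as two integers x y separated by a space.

161 8

[20; 8,40] for √405; ℓ=2 ⇒ convergent index 1
i=0: a=20 ⇒ p=20, q=1
i=1: a=8 ⇒ p=161, q=8
→ (161, 8).  Check: 161²=25921, 405·8²=25920, difference 1.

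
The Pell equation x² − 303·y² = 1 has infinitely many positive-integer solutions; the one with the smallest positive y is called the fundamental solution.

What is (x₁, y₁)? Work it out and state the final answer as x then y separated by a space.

2524 145

[17; 2,2,5,2,2,34] for √303; ℓ=6 ⇒ convergent index 5
a_0=17:  p_0=17·1+0=17,  q_0=17·0+1=1
…
a_4=2:  p_4=2·470+87=1027,  q_4=2·27+5=59
a_5=2:  p_5=2·1027+470=2524,  q_5=2·59+27=145
fundamental: x₁=2524, y₁=145  (since 6370576 − 303·21025 = 1)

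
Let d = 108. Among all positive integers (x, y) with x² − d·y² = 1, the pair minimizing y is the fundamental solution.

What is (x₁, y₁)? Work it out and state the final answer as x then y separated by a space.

1351 130

d=108: √d = [10; 2,1,1,4,1,1,2,20] (ℓ=8, even), read p_7/q_7
i=0: a=10 ⇒ p=10, q=1
i=1: a=2 ⇒ p=21, q=2
i=2: a=1 ⇒ p=31, q=3
i=3: a=1 ⇒ p=52, q=5
…
i=5: a=1 ⇒ p=291, q=28
i=6: a=1 ⇒ p=530, q=51
i=7: a=2 ⇒ p=1351, q=130
fundamental: x₁=1351, y₁=130  (since 1825201 − 108·16900 = 1)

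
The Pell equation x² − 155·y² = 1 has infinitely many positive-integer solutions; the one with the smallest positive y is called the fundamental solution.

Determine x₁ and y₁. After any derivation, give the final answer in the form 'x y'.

d=155: √d = [12; 2,4,2,24] (ℓ=4, even), read p_3/q_3
k=0  a_k=12  p_k/q_k = 12/1
…
k=2  a_k=4  p_k/q_k = 112/9
k=3  a_k=2  p_k/q_k = 249/20
(x₁, y₁) = (249, 20);  249² − 155·20² = 1 ✓

249 20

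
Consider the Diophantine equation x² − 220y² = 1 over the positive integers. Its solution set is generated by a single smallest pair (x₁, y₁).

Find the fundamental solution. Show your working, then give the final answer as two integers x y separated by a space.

d=220: √d = [14; 1,4,1,28] (ℓ=4, even), read p_3/q_3
a_0=14:  p_0=14·1+0=14,  q_0=14·0+1=1
…
a_2=4:  p_2=4·15+14=74,  q_2=4·1+1=5
a_3=1:  p_3=1·74+15=89,  q_3=1·5+1=6
→ (89, 6).  Check: 89²=7921, 220·6²=7920, difference 1.

89 6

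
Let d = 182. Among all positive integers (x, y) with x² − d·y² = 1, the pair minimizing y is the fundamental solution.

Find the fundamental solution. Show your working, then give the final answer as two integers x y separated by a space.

d=182: √d = [13; 2,26] (ℓ=2, even), read p_1/q_1
a_0=13:  p_0=13·1+0=13,  q_0=13·0+1=1
a_1=2:  p_1=2·13+1=27,  q_1=2·1+0=2
(x₁, y₁) = (27, 2);  27² − 182·2² = 1 ✓

27 2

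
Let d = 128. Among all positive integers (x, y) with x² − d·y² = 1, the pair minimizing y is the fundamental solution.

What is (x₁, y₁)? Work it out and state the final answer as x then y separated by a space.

d=128: √d = [11; 3,5,3,22] (ℓ=4, even), read p_3/q_3
step 0: (11, 1)  from 11·(1,0) + (0,1)
step 1: (34, 3)  from 3·(11,1) + (1,0)
step 2: (181, 16)  from 5·(34,3) + (11,1)
step 3: (577, 51)  from 3·(181,16) + (34,3)
(x₁, y₁) = (577, 51);  577² − 128·51² = 1 ✓

577 51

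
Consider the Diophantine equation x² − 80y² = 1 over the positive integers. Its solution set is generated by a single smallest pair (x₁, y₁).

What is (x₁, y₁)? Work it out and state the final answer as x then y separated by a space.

9 1

[8; 1,16] for √80; ℓ=2 ⇒ convergent index 1
step 0: (8, 1)  from 8·(1,0) + (0,1)
step 1: (9, 1)  from 1·(8,1) + (1,0)
→ (9, 1).  Check: 9²=81, 80·1²=80, difference 1.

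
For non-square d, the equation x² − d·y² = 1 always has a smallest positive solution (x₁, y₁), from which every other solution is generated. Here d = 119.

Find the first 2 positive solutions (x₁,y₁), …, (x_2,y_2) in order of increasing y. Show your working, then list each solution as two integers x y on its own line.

120 11
28799 2640

√119 → a₀=10, period (1,9,1,20); ℓ=4 even so k=3
step 0: (10, 1)  from 10·(1,0) + (0,1)
…
step 2: (109, 10)  from 9·(11,1) + (10,1)
step 3: (120, 11)  from 1·(109,10) + (11,1)
(x₁, y₁) = (120, 11);  120² − 119·11² = 1 ✓
(120+11√119)^2 = 28799 + 2640√119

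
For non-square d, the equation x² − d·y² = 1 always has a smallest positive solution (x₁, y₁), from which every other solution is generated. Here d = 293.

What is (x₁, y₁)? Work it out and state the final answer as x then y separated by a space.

d=293: √d = [17; 8,1,1,8,34] (ℓ=5, odd), read p_9/q_9
i=0: a=17 ⇒ p=17, q=1
i=1: a=8 ⇒ p=137, q=8
i=2: a=1 ⇒ p=154, q=9
i=3: a=1 ⇒ p=291, q=17
…
i=5: a=34 ⇒ p=84679, q=4947
…
i=8: a=1 ⇒ p=1444507, q=84389
i=9: a=8 ⇒ p=12320649, q=719780
→ (12320649, 719780).  Check: 12320649²=151798391781201, 293·719780²=151798391781200, difference 1.

12320649 719780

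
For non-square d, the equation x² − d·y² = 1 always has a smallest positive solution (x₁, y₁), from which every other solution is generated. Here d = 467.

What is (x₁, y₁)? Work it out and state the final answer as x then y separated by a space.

1625626 75225

[21; 1,1,1,1,3,…,1,1,42] for √467; ℓ=14 ⇒ convergent index 13
i=0: a=21 ⇒ p=21, q=1
i=1: a=1 ⇒ p=22, q=1
i=2: a=1 ⇒ p=43, q=2
i=3: a=1 ⇒ p=65, q=3
i=4: a=1 ⇒ p=108, q=5
i=5: a=3 ⇒ p=389, q=18
i=6: a=3 ⇒ p=1275, q=59
i=7: a=21 ⇒ p=27164, q=1257
i=8: a=3 ⇒ p=82767, q=3830
i=9: a=3 ⇒ p=275465, q=12747
i=10: a=1 ⇒ p=358232, q=16577
i=11: a=1 ⇒ p=633697, q=29324
i=12: a=1 ⇒ p=991929, q=45901
i=13: a=1 ⇒ p=1625626, q=75225
(x₁, y₁) = (1625626, 75225);  1625626² − 467·75225² = 1 ✓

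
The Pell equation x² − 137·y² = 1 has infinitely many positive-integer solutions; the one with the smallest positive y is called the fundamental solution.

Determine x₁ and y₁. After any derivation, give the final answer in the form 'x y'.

6083073 519712

√137 = [11; 1,2,2,1,1,2,2,1,22, …], period ℓ=9 (odd) → k=17
a_0=11:  p_0=11·1+0=11,  q_0=11·0+1=1
a_1=1:  p_1=1·11+1=12,  q_1=1·1+0=1
a_2=2:  p_2=2·12+11=35,  q_2=2·1+1=3
…
a_8=1:  p_8=1·1229+515=1744,  q_8=1·105+44=149
…
a_10=1:  p_10=1·39597+1744=41341,  q_10=1·3383+149=3532
…
a_13=1:  p_13=1·285899+122279=408178,  q_13=1·24426+10447=34873
a_14=1:  p_14=1·408178+285899=694077,  q_14=1·34873+24426=59299
…
a_16=2:  p_16=2·1796332+694077=4286741,  q_16=2·153471+59299=366241
a_17=1:  p_17=1·4286741+1796332=6083073,  q_17=1·366241+153471=519712
(x₁, y₁) = (6083073, 519712);  6083073² − 137·519712² = 1 ✓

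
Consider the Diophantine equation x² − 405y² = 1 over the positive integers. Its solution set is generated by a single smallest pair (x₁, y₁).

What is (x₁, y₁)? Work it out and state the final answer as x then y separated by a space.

√405 = [20; 8,40, …], period ℓ=2 (even) → k=1
step 0: (20, 1)  from 20·(1,0) + (0,1)
step 1: (161, 8)  from 8·(20,1) + (1,0)
fundamental: x₁=161, y₁=8  (since 25921 − 405·64 = 1)

161 8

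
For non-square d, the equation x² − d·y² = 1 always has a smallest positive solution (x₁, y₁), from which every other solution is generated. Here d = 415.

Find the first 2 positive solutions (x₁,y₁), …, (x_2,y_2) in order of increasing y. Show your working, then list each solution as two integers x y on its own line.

√415 = [20; 2,1,2,4,6,…,1,2,40, …], period ℓ=16 (even) → k=15
i=0: a=20 ⇒ p=20, q=1
i=1: a=2 ⇒ p=41, q=2
i=2: a=1 ⇒ p=61, q=3
i=3: a=2 ⇒ p=163, q=8
i=4: a=4 ⇒ p=713, q=35
…
i=6: a=1 ⇒ p=5154, q=253
i=7: a=1 ⇒ p=9595, q=471
i=8: a=3 ⇒ p=33939, q=1666
…
i=11: a=6 ⇒ p=508372, q=24955
i=12: a=4 ⇒ p=2110961, q=103623
i=13: a=2 ⇒ p=4730294, q=232201
i=14: a=1 ⇒ p=6841255, q=335824
i=15: a=2 ⇒ p=18412804, q=903849
→ (18412804, 903849).  Check: 18412804²=339031351142416, 415·903849²=339031351142415, difference 1.
k=2:  x_2 = 18412804·18412804+415·903849·903849 = 678062702284831,  y_2 = 18412804·903849+903849·18412804 = 33284788965192

18412804 903849
678062702284831 33284788965192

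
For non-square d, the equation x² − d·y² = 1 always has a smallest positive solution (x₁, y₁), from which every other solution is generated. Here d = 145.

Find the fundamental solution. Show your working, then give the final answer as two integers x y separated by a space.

[12; 24] for √145; ℓ=1 ⇒ convergent index 1
a_0=12:  p_0=12·1+0=12,  q_0=12·0+1=1
a_1=24:  p_1=24·12+1=289,  q_1=24·1+0=24
(x₁, y₁) = (289, 24);  289² − 145·24² = 1 ✓

289 24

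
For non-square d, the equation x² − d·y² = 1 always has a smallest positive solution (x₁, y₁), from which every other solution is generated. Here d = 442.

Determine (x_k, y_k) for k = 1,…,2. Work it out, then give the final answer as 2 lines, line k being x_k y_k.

883 42
1559377 74172

√442 = [21; 42, …], period ℓ=1 (odd) → k=1
step 0: (21, 1)  from 21·(1,0) + (0,1)
step 1: (883, 42)  from 42·(21,1) + (1,0)
fundamental: x₁=883, y₁=42  (since 779689 − 442·1764 = 1)
n=2: (883,42)∘(883,42) = (883·883+442·42·42, 883·42+42·883) = (1559377,74172)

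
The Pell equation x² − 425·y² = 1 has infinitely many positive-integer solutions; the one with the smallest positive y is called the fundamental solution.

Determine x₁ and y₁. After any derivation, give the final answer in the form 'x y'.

√425 → a₀=20, period (1,1,1,1,1,1,40); ℓ=7 odd so k=13
step 0: (20, 1)  from 20·(1,0) + (0,1)
step 1: (21, 1)  from 1·(20,1) + (1,0)
…
step 5: (165, 8)  from 1·(103,5) + (62,3)
…
step 8: (11153, 541)  from 1·(10885,528) + (268,13)
step 9: (22038, 1069)  from 1·(11153,541) + (10885,528)
…
step 12: (88420, 4289)  from 1·(55229,2679) + (33191,1610)
step 13: (143649, 6968)  from 1·(88420,4289) + (55229,2679)
→ (143649, 6968).  Check: 143649²=20635035201, 425·6968²=20635035200, difference 1.

143649 6968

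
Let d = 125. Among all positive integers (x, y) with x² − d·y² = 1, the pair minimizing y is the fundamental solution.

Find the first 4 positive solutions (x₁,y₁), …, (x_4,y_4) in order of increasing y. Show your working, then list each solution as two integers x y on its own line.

930249 83204
1730726404001 154800875592
3220013013190122249 288006719437081612
5990827771012465337616001 535835925499096664087184

√125 → a₀=11, period (5,1,1,5,22); ℓ=5 odd so k=9
a_0=11:  p_0=11·1+0=11,  q_0=11·0+1=1
…
a_7=1:  p_7=1·76317+15127=91444,  q_7=1·6826+1353=8179
a_8=1:  p_8=1·91444+76317=167761,  q_8=1·8179+6826=15005
a_9=5:  p_9=5·167761+91444=930249,  q_9=5·15005+8179=83204
→ (930249, 83204).  Check: 930249²=865363202001, 125·83204²=865363202000, difference 1.
k=2:  x_2 = 930249·930249+125·83204·83204 = 1730726404001,  y_2 = 930249·83204+83204·930249 = 154800875592
k=3:  x_3 = 930249·1730726404001+125·83204·154800875592 = 3220013013190122249,  y_3 = 930249·154800875592+83204·1730726404001 = 288006719437081612
k=4:  x_4 = 930249·3220013013190122249+125·83204·288006719437081612 = 5990827771012465337616001,  y_4 = 930249·288006719437081612+83204·3220013013190122249 = 535835925499096664087184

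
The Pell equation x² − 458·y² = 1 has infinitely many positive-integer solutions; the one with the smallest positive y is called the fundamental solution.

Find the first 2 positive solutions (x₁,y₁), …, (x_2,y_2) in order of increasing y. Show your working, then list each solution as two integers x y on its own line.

[21; 2,2,42] for √458; ℓ=3 ⇒ convergent index 5
step 0: (21, 1)  from 21·(1,0) + (0,1)
step 1: (43, 2)  from 2·(21,1) + (1,0)
…
step 3: (4537, 212)  from 42·(107,5) + (43,2)
step 4: (9181, 429)  from 2·(4537,212) + (107,5)
step 5: (22899, 1070)  from 2·(9181,429) + (4537,212)
fundamental: x₁=22899, y₁=1070  (since 524364201 − 458·1144900 = 1)
n=2: (22899,1070)∘(22899,1070) = (22899·22899+458·1070·1070, 22899·1070+1070·22899) = (1048728401,49003860)

22899 1070
1048728401 49003860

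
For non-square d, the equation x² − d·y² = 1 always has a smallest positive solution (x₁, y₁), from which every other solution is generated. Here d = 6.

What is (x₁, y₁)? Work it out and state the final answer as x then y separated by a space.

√6 = [2; 2,4, …], period ℓ=2 (even) → k=1
a_0=2:  p_0=2·1+0=2,  q_0=2·0+1=1
a_1=2:  p_1=2·2+1=5,  q_1=2·1+0=2
(x₁, y₁) = (5, 2);  5² − 6·2² = 1 ✓

5 2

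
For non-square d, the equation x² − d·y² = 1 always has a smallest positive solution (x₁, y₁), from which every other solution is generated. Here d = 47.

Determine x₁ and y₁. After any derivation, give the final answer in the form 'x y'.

√47 → a₀=6, period (1,5,1,12); ℓ=4 even so k=3
i=0: a=6 ⇒ p=6, q=1
i=1: a=1 ⇒ p=7, q=1
i=2: a=5 ⇒ p=41, q=6
i=3: a=1 ⇒ p=48, q=7
→ (48, 7).  Check: 48²=2304, 47·7²=2303, difference 1.

48 7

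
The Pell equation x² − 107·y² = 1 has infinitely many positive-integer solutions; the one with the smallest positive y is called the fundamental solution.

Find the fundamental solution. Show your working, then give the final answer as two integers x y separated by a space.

962 93

√107 → a₀=10, period (2,1,9,1,2,20); ℓ=6 even so k=5
a_0=10:  p_0=10·1+0=10,  q_0=10·0+1=1
a_1=2:  p_1=2·10+1=21,  q_1=2·1+0=2
a_2=1:  p_2=1·21+10=31,  q_2=1·2+1=3
a_3=9:  p_3=9·31+21=300,  q_3=9·3+2=29
a_4=1:  p_4=1·300+31=331,  q_4=1·29+3=32
a_5=2:  p_5=2·331+300=962,  q_5=2·32+29=93
(x₁, y₁) = (962, 93);  962² − 107·93² = 1 ✓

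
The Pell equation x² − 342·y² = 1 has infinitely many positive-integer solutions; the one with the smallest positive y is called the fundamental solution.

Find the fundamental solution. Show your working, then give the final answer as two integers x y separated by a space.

[18; 2,36] for √342; ℓ=2 ⇒ convergent index 1
k=0  a_k=18  p_k/q_k = 18/1
k=1  a_k=2  p_k/q_k = 37/2
→ (37, 2).  Check: 37²=1369, 342·2²=1368, difference 1.

37 2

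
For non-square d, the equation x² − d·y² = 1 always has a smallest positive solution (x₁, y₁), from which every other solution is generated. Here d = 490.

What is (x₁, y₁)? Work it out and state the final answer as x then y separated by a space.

1039681 46968

d=490: √d = [22; 7,2,1,4,4,4,1,2,7,44] (ℓ=10, even), read p_9/q_9
step 0: (22, 1)  from 22·(1,0) + (0,1)
step 1: (155, 7)  from 7·(22,1) + (1,0)
…
step 3: (487, 22)  from 1·(332,15) + (155,7)
step 4: (2280, 103)  from 4·(487,22) + (332,15)
…
step 8: (141338, 6385)  from 2·(50315,2273) + (40708,1839)
step 9: (1039681, 46968)  from 7·(141338,6385) + (50315,2273)
(x₁, y₁) = (1039681, 46968);  1039681² − 490·46968² = 1 ✓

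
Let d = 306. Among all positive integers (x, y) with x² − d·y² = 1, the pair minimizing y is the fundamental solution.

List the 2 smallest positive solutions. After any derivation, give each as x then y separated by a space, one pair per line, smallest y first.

[17; 2,34] for √306; ℓ=2 ⇒ convergent index 1
a_0=17:  p_0=17·1+0=17,  q_0=17·0+1=1
a_1=2:  p_1=2·17+1=35,  q_1=2·1+0=2
fundamental: x₁=35, y₁=2  (since 1225 − 306·4 = 1)
n=2: (35,2)∘(35,2) = (35·35+306·2·2, 35·2+2·35) = (2449,140)

35 2
2449 140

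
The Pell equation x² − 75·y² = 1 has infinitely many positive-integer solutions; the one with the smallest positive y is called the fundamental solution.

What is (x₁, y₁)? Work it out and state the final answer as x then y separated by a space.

√75 → a₀=8, period (1,1,1,16); ℓ=4 even so k=3
a_0=8:  p_0=8·1+0=8,  q_0=8·0+1=1
…
a_2=1:  p_2=1·9+8=17,  q_2=1·1+1=2
a_3=1:  p_3=1·17+9=26,  q_3=1·2+1=3
fundamental: x₁=26, y₁=3  (since 676 − 75·9 = 1)

26 3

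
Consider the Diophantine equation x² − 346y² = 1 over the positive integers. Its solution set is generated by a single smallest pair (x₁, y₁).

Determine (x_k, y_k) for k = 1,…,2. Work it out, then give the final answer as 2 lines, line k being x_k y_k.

17299 930
598510801 32176140

[18; 1,1,1,1,36] for √346; ℓ=5 ⇒ convergent index 9
step 0: (18, 1)  from 18·(1,0) + (0,1)
…
step 4: (93, 5)  from 1·(56,3) + (37,2)
…
step 6: (3497, 188)  from 1·(3404,183) + (93,5)
step 7: (6901, 371)  from 1·(3497,188) + (3404,183)
step 8: (10398, 559)  from 1·(6901,371) + (3497,188)
step 9: (17299, 930)  from 1·(10398,559) + (6901,371)
→ (17299, 930).  Check: 17299²=299255401, 346·930²=299255400, difference 1.
(17299+930√346)^2 = 598510801 + 32176140√346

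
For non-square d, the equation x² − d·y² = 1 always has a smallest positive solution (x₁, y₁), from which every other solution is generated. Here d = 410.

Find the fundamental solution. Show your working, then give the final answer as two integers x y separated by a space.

81 4

√410 → a₀=20, period (4,40); ℓ=2 even so k=1
i=0: a=20 ⇒ p=20, q=1
i=1: a=4 ⇒ p=81, q=4
→ (81, 4).  Check: 81²=6561, 410·4²=6560, difference 1.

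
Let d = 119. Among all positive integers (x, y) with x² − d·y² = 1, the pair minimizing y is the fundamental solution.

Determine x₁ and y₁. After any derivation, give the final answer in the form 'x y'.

120 11

√119 = [10; 1,9,1,20, …], period ℓ=4 (even) → k=3
k=0  a_k=10  p_k/q_k = 10/1
k=1  a_k=1  p_k/q_k = 11/1
k=2  a_k=9  p_k/q_k = 109/10
k=3  a_k=1  p_k/q_k = 120/11
→ (120, 11).  Check: 120²=14400, 119·11²=14399, difference 1.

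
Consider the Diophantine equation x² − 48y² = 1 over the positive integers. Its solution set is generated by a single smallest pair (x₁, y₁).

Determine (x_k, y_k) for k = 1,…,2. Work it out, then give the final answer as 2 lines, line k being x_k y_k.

7 1
97 14

d=48: √d = [6; 1,12] (ℓ=2, even), read p_1/q_1
step 0: (6, 1)  from 6·(1,0) + (0,1)
step 1: (7, 1)  from 1·(6,1) + (1,0)
(x₁, y₁) = (7, 1);  7² − 48·1² = 1 ✓
(x_2, y_2) = (7·7 + 48·1·1, 7·1 + 1·7) = (97, 14)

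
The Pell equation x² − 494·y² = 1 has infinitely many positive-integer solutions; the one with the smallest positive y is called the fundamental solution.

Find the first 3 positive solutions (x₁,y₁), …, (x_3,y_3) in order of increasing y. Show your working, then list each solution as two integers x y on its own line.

73035 3286
10668222449 479986020
1558307253052395 70111557938114

d=494: √d = [22; 4,2,2,1,2,1,2,2,4,44] (ℓ=10, even), read p_9/q_9
k=0  a_k=22  p_k/q_k = 22/1
k=1  a_k=4  p_k/q_k = 89/4
…
k=3  a_k=2  p_k/q_k = 489/22
…
k=7  a_k=2  p_k/q_k = 6979/314
k=8  a_k=2  p_k/q_k = 16514/743
k=9  a_k=4  p_k/q_k = 73035/3286
(x₁, y₁) = (73035, 3286);  73035² − 494·3286² = 1 ✓
k=2:  x_2 = 73035·73035+494·3286·3286 = 10668222449,  y_2 = 73035·3286+3286·73035 = 479986020
k=3:  x_3 = 73035·10668222449+494·3286·479986020 = 1558307253052395,  y_3 = 73035·479986020+3286·10668222449 = 70111557938114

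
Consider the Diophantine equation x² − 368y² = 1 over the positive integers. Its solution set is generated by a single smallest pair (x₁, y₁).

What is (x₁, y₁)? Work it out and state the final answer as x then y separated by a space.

√368 = [19; 5,2,5,38, …], period ℓ=4 (even) → k=3
i=0: a=19 ⇒ p=19, q=1
i=1: a=5 ⇒ p=96, q=5
i=2: a=2 ⇒ p=211, q=11
i=3: a=5 ⇒ p=1151, q=60
fundamental: x₁=1151, y₁=60  (since 1324801 − 368·3600 = 1)

1151 60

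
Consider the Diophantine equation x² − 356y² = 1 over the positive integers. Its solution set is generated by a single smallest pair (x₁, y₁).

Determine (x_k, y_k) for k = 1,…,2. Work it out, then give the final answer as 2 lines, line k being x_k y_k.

500001 26500
500002000001 26500053000

√356 = [18; 1,6,1,1,2,…,6,1,36, …], period ℓ=14 (even) → k=13
i=0: a=18 ⇒ p=18, q=1
i=1: a=1 ⇒ p=19, q=1
i=2: a=6 ⇒ p=132, q=7
i=3: a=1 ⇒ p=151, q=8
…
i=5: a=2 ⇒ p=717, q=38
i=6: a=1 ⇒ p=1000, q=53
i=7: a=8 ⇒ p=8717, q=462
i=8: a=1 ⇒ p=9717, q=515
i=9: a=2 ⇒ p=28151, q=1492
i=10: a=1 ⇒ p=37868, q=2007
…
i=12: a=6 ⇒ p=433982, q=23001
i=13: a=1 ⇒ p=500001, q=26500
fundamental: x₁=500001, y₁=26500  (since 250001000001 − 356·702250000 = 1)
k=2:  x_2 = 500001·500001+356·26500·26500 = 500002000001,  y_2 = 500001·26500+26500·500001 = 26500053000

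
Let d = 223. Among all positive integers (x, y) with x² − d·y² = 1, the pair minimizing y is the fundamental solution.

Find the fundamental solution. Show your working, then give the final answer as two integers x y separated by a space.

√223 = [14; 1,13,1,28, …], period ℓ=4 (even) → k=3
step 0: (14, 1)  from 14·(1,0) + (0,1)
step 1: (15, 1)  from 1·(14,1) + (1,0)
step 2: (209, 14)  from 13·(15,1) + (14,1)
step 3: (224, 15)  from 1·(209,14) + (15,1)
→ (224, 15).  Check: 224²=50176, 223·15²=50175, difference 1.

224 15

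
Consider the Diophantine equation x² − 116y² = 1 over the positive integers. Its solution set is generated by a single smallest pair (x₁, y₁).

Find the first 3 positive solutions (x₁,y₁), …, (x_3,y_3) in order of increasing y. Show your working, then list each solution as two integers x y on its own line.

√116 → a₀=10, period (1,3,2,1,4,1,2,3,1,20); ℓ=10 even so k=9
k=0  a_k=10  p_k/q_k = 10/1
…
k=3  a_k=2  p_k/q_k = 97/9
…
k=8  a_k=3  p_k/q_k = 7550/701
k=9  a_k=1  p_k/q_k = 9801/910
fundamental: x₁=9801, y₁=910  (since 96059601 − 116·828100 = 1)
k=2:  x_2 = 9801·9801+116·910·910 = 192119201,  y_2 = 9801·910+910·9801 = 17837820
k=3:  x_3 = 9801·192119201+116·910·17837820 = 3765920568201,  y_3 = 9801·17837820+910·192119201 = 349656946730

9801 910
192119201 17837820
3765920568201 349656946730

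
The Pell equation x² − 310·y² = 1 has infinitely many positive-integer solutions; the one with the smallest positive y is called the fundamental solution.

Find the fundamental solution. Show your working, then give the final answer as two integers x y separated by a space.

d=310: √d = [17; 1,1,1,1,5,…,1,1,34] (ℓ=16, even), read p_15/q_15
a_0=17:  p_0=17·1+0=17,  q_0=17·0+1=1
…
a_3=1:  p_3=1·35+18=53,  q_3=1·2+1=3
a_4=1:  p_4=1·53+35=88,  q_4=1·3+2=5
…
a_8=2:  p_8=2·2060+1567=5687,  q_8=2·117+89=323
…
a_10=3:  p_10=3·7747+5687=28928,  q_10=3·440+323=1643
…
a_13=1:  p_13=1·181315+152387=333702,  q_13=1·10298+8655=18953
a_14=1:  p_14=1·333702+181315=515017,  q_14=1·18953+10298=29251
a_15=1:  p_15=1·515017+333702=848719,  q_15=1·29251+18953=48204
→ (848719, 48204).  Check: 848719²=720323940961, 310·48204²=720323940960, difference 1.

848719 48204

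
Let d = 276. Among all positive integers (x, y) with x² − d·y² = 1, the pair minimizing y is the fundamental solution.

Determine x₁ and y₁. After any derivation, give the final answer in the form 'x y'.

d=276: √d = [16; 1,1,1,1,2,2,2,1,1,1,1,32] (ℓ=12, even), read p_11/q_11
step 0: (16, 1)  from 16·(1,0) + (0,1)
step 1: (17, 1)  from 1·(16,1) + (1,0)
step 2: (33, 2)  from 1·(17,1) + (16,1)
step 3: (50, 3)  from 1·(33,2) + (17,1)
…
step 6: (515, 31)  from 2·(216,13) + (83,5)
step 7: (1246, 75)  from 2·(515,31) + (216,13)
step 8: (1761, 106)  from 1·(1246,75) + (515,31)
…
step 10: (4768, 287)  from 1·(3007,181) + (1761,106)
step 11: (7775, 468)  from 1·(4768,287) + (3007,181)
(x₁, y₁) = (7775, 468);  7775² − 276·468² = 1 ✓

7775 468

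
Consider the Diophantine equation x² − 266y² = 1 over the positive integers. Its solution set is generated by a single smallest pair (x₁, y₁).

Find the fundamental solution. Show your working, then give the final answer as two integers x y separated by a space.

685 42

√266 = [16; 3,4,3,32, …], period ℓ=4 (even) → k=3
step 0: (16, 1)  from 16·(1,0) + (0,1)
step 1: (49, 3)  from 3·(16,1) + (1,0)
step 2: (212, 13)  from 4·(49,3) + (16,1)
step 3: (685, 42)  from 3·(212,13) + (49,3)
fundamental: x₁=685, y₁=42  (since 469225 − 266·1764 = 1)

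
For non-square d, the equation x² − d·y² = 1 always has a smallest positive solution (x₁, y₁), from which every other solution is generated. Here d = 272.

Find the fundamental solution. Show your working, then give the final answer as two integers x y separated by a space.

√272 = [16; 2,32, …], period ℓ=2 (even) → k=1
step 0: (16, 1)  from 16·(1,0) + (0,1)
step 1: (33, 2)  from 2·(16,1) + (1,0)
(x₁, y₁) = (33, 2);  33² − 272·2² = 1 ✓

33 2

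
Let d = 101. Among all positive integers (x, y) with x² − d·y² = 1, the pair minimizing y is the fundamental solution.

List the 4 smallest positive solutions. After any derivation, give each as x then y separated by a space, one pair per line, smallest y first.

201 20
80801 8040
32481801 3232060
13057603201 1299280080

[10; 20] for √101; ℓ=1 ⇒ convergent index 1
a_0=10:  p_0=10·1+0=10,  q_0=10·0+1=1
a_1=20:  p_1=20·10+1=201,  q_1=20·1+0=20
fundamental: x₁=201, y₁=20  (since 40401 − 101·400 = 1)
(x_2, y_2) = (201·201 + 101·20·20, 201·20 + 20·201) = (80801, 8040)
(x_3, y_3) = (201·80801 + 101·20·8040, 201·8040 + 20·80801) = (32481801, 3232060)
(x_4, y_4) = (201·32481801 + 101·20·3232060, 201·3232060 + 20·32481801) = (13057603201, 1299280080)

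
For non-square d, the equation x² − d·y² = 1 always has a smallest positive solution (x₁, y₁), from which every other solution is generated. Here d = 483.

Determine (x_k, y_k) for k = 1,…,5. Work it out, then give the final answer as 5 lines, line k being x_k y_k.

d=483: √d = [21; 1,42] (ℓ=2, even), read p_1/q_1
a_0=21:  p_0=21·1+0=21,  q_0=21·0+1=1
a_1=1:  p_1=1·21+1=22,  q_1=1·1+0=1
fundamental: x₁=22, y₁=1  (since 484 − 483·1 = 1)
(22+1√483)^2 = 967 + 44√483
(22+1√483)^3 = 42526 + 1935√483
(22+1√483)^4 = 1870177 + 85096√483
(22+1√483)^5 = 82245262 + 3742289√483

22 1
967 44
42526 1935
1870177 85096
82245262 3742289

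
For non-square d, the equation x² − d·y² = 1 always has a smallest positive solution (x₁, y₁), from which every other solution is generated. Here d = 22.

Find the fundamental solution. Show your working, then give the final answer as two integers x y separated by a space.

d=22: √d = [4; 1,2,4,2,1,8] (ℓ=6, even), read p_5/q_5
step 0: (4, 1)  from 4·(1,0) + (0,1)
step 1: (5, 1)  from 1·(4,1) + (1,0)
step 2: (14, 3)  from 2·(5,1) + (4,1)
…
step 4: (136, 29)  from 2·(61,13) + (14,3)
step 5: (197, 42)  from 1·(136,29) + (61,13)
(x₁, y₁) = (197, 42);  197² − 22·42² = 1 ✓

197 42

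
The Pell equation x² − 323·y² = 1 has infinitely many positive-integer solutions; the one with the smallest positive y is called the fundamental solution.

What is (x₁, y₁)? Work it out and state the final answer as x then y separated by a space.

18 1

√323 = [17; 1,34, …], period ℓ=2 (even) → k=1
k=0  a_k=17  p_k/q_k = 17/1
k=1  a_k=1  p_k/q_k = 18/1
fundamental: x₁=18, y₁=1  (since 324 − 323·1 = 1)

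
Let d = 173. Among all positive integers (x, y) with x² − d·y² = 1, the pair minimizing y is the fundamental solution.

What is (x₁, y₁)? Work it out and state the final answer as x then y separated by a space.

√173 = [13; 6,1,1,6,26, …], period ℓ=5 (odd) → k=9
a_0=13:  p_0=13·1+0=13,  q_0=13·0+1=1
a_1=6:  p_1=6·13+1=79,  q_1=6·1+0=6
a_2=1:  p_2=1·79+13=92,  q_2=1·6+1=7
…
a_4=6:  p_4=6·171+92=1118,  q_4=6·13+7=85
a_5=26:  p_5=26·1118+171=29239,  q_5=26·85+13=2223
a_6=6:  p_6=6·29239+1118=176552,  q_6=6·2223+85=13423
a_7=1:  p_7=1·176552+29239=205791,  q_7=1·13423+2223=15646
a_8=1:  p_8=1·205791+176552=382343,  q_8=1·15646+13423=29069
a_9=6:  p_9=6·382343+205791=2499849,  q_9=6·29069+15646=190060
→ (2499849, 190060).  Check: 2499849²=6249245022801, 173·190060²=6249245022800, difference 1.

2499849 190060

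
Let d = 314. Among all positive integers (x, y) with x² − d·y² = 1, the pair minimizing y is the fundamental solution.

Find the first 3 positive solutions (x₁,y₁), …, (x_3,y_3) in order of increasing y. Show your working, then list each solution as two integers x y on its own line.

[17; 1,2,1,1,2,1,34] for √314; ℓ=7 ⇒ convergent index 13
k=0  a_k=17  p_k/q_k = 17/1
k=1  a_k=1  p_k/q_k = 18/1
…
k=3  a_k=1  p_k/q_k = 71/4
…
k=6  a_k=1  p_k/q_k = 443/25
…
k=9  a_k=2  p_k/q_k = 47029/2654
k=10  a_k=1  p_k/q_k = 62853/3547
k=11  a_k=1  p_k/q_k = 109882/6201
k=12  a_k=2  p_k/q_k = 282617/15949
k=13  a_k=1  p_k/q_k = 392499/22150
(x₁, y₁) = (392499, 22150);  392499² − 314·22150² = 1 ✓
n=2: (392499,22150)∘(392499,22150) = (392499·392499+314·22150·22150, 392499·22150+22150·392499) = (308110930001,17387705700)
n=3: (308110930001,17387705700)∘(392499,22150) = (392499·308110930001+314·22150·17387705700, 392499·17387705700+22150·308110930001) = (241866463828532499,13649314199066450)

392499 22150
308110930001 17387705700
241866463828532499 13649314199066450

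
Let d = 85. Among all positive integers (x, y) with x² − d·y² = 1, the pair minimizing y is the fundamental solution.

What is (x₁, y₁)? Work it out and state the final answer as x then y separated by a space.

[9; 4,1,1,4,18] for √85; ℓ=5 ⇒ convergent index 9
k=0  a_k=9  p_k/q_k = 9/1
…
k=5  a_k=18  p_k/q_k = 6887/747
k=6  a_k=4  p_k/q_k = 27926/3029
…
k=8  a_k=1  p_k/q_k = 62739/6805
k=9  a_k=4  p_k/q_k = 285769/30996
(x₁, y₁) = (285769, 30996);  285769² − 85·30996² = 1 ✓

285769 30996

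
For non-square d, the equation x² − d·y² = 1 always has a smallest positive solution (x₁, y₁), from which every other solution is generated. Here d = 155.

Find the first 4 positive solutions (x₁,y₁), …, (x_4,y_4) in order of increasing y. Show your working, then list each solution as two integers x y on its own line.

249 20
124001 9960
61752249 4960060
30752496001 2470099920

√155 → a₀=12, period (2,4,2,24); ℓ=4 even so k=3
a_0=12:  p_0=12·1+0=12,  q_0=12·0+1=1
…
a_2=4:  p_2=4·25+12=112,  q_2=4·2+1=9
a_3=2:  p_3=2·112+25=249,  q_3=2·9+2=20
fundamental: x₁=249, y₁=20  (since 62001 − 155·400 = 1)
(x_2, y_2) = (249·249 + 155·20·20, 249·20 + 20·249) = (124001, 9960)
(x_3, y_3) = (249·124001 + 155·20·9960, 249·9960 + 20·124001) = (61752249, 4960060)
(x_4, y_4) = (249·61752249 + 155·20·4960060, 249·4960060 + 20·61752249) = (30752496001, 2470099920)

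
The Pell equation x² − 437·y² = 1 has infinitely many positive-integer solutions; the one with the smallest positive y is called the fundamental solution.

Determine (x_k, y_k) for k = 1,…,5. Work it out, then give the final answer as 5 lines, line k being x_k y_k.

√437 → a₀=20, period (1,9,2,9,1,40); ℓ=6 even so k=5
k=0  a_k=20  p_k/q_k = 20/1
…
k=4  a_k=9  p_k/q_k = 4160/199
k=5  a_k=1  p_k/q_k = 4599/220
fundamental: x₁=4599, y₁=220  (since 21150801 − 437·48400 = 1)
(x_2, y_2) = (4599·4599 + 437·220·220, 4599·220 + 220·4599) = (42301601, 2023560)
(x_3, y_3) = (4599·42301601 + 437·220·2023560, 4599·2023560 + 220·42301601) = (389090121399, 18612704660)
(x_4, y_4) = (4599·389090121399 + 437·220·18612704660, 4599·18612704660 + 220·389090121399) = (3578850894326401, 171199655439120)
(x_5, y_5) = (4599·3578850894326401 + 437·220·171199655439120, 4599·171199655439120 + 220·3578850894326401) = (32918270136924114999, 1574694412116321100)

4599 220
42301601 2023560
389090121399 18612704660
3578850894326401 171199655439120
32918270136924114999 1574694412116321100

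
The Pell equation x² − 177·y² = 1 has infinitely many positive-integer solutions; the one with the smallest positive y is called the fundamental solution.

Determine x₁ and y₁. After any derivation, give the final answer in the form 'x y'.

√177 = [13; 3,3,2,8,2,3,3,26, …], period ℓ=8 (even) → k=7
step 0: (13, 1)  from 13·(1,0) + (0,1)
step 1: (40, 3)  from 3·(13,1) + (1,0)
step 2: (133, 10)  from 3·(40,3) + (13,1)
step 3: (306, 23)  from 2·(133,10) + (40,3)
step 4: (2581, 194)  from 8·(306,23) + (133,10)
…
step 6: (18985, 1427)  from 3·(5468,411) + (2581,194)
step 7: (62423, 4692)  from 3·(18985,1427) + (5468,411)
fundamental: x₁=62423, y₁=4692  (since 3896630929 − 177·22014864 = 1)

62423 4692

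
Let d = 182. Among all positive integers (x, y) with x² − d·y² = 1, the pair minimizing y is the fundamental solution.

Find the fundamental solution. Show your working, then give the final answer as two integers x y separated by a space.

27 2

d=182: √d = [13; 2,26] (ℓ=2, even), read p_1/q_1
i=0: a=13 ⇒ p=13, q=1
i=1: a=2 ⇒ p=27, q=2
→ (27, 2).  Check: 27²=729, 182·2²=728, difference 1.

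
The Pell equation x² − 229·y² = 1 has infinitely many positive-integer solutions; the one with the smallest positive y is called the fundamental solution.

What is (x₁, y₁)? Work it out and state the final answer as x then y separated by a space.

5848201 386460

√229 = [15; 7,1,1,7,30, …], period ℓ=5 (odd) → k=9
step 0: (15, 1)  from 15·(1,0) + (0,1)
step 1: (106, 7)  from 7·(15,1) + (1,0)
step 2: (121, 8)  from 1·(106,7) + (15,1)
step 3: (227, 15)  from 1·(121,8) + (106,7)
step 4: (1710, 113)  from 7·(227,15) + (121,8)
…
step 7: (413926, 27353)  from 1·(362399,23948) + (51527,3405)
step 8: (776325, 51301)  from 1·(413926,27353) + (362399,23948)
step 9: (5848201, 386460)  from 7·(776325,51301) + (413926,27353)
→ (5848201, 386460).  Check: 5848201²=34201454936401, 229·386460²=34201454936400, difference 1.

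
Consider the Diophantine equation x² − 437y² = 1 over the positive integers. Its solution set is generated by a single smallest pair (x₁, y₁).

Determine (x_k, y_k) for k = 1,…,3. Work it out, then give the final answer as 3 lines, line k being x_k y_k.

[20; 1,9,2,9,1,40] for √437; ℓ=6 ⇒ convergent index 5
a_0=20:  p_0=20·1+0=20,  q_0=20·0+1=1
…
a_2=9:  p_2=9·21+20=209,  q_2=9·1+1=10
a_3=2:  p_3=2·209+21=439,  q_3=2·10+1=21
a_4=9:  p_4=9·439+209=4160,  q_4=9·21+10=199
a_5=1:  p_5=1·4160+439=4599,  q_5=1·199+21=220
→ (4599, 220).  Check: 4599²=21150801, 437·220²=21150800, difference 1.
k=2:  x_2 = 4599·4599+437·220·220 = 42301601,  y_2 = 4599·220+220·4599 = 2023560
k=3:  x_3 = 4599·42301601+437·220·2023560 = 389090121399,  y_3 = 4599·2023560+220·42301601 = 18612704660

4599 220
42301601 2023560
389090121399 18612704660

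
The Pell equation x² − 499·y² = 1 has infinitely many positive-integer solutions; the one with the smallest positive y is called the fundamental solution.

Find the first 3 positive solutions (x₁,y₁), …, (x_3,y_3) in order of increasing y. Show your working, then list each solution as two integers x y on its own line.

4490 201
40320199 1804980
362075382530 16208720199

√499 → a₀=22, period (2,1,21,1,2,44); ℓ=6 even so k=5
a_0=22:  p_0=22·1+0=22,  q_0=22·0+1=1
…
a_2=1:  p_2=1·45+22=67,  q_2=1·2+1=3
a_3=21:  p_3=21·67+45=1452,  q_3=21·3+2=65
a_4=1:  p_4=1·1452+67=1519,  q_4=1·65+3=68
a_5=2:  p_5=2·1519+1452=4490,  q_5=2·68+65=201
(x₁, y₁) = (4490, 201);  4490² − 499·201² = 1 ✓
k=2:  x_2 = 4490·4490+499·201·201 = 40320199,  y_2 = 4490·201+201·4490 = 1804980
k=3:  x_3 = 4490·40320199+499·201·1804980 = 362075382530,  y_3 = 4490·1804980+201·40320199 = 16208720199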